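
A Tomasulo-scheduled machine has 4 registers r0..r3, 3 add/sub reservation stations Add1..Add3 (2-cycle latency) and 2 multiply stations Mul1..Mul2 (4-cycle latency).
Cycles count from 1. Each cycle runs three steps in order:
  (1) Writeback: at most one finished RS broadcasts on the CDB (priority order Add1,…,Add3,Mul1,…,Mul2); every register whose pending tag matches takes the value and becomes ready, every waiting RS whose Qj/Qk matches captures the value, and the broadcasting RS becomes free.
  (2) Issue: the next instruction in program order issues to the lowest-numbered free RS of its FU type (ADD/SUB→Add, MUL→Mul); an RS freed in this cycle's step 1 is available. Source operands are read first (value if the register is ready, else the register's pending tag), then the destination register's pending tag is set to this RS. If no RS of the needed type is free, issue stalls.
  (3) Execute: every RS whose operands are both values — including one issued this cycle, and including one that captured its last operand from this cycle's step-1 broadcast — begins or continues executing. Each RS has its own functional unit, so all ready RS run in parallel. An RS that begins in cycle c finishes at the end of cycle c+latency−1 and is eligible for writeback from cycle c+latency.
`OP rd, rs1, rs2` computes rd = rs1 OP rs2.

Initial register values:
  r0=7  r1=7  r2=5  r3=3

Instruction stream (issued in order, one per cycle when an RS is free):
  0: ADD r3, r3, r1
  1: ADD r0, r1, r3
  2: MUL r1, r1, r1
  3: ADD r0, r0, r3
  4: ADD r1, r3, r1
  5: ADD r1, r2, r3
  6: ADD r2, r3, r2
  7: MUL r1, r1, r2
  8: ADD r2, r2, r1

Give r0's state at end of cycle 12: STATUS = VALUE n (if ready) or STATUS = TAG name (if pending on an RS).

STATUS = VALUE 27

  c1: issue ADD r3<-Add1  regs: r0:7,r1:7,r2:5,r3:Add1
  c2: issue ADD r0<-Add2  regs: r0:Add2,r1:7,r2:5,r3:Add1
  c3: CDB Add1=10; issue MUL r1<-Mul1  regs: r0:Add2,r1:Mul1,r2:5,r3:10
  c4: issue ADD r0<-Add1  regs: r0:Add1,r1:Mul1,r2:5,r3:10
  c5: CDB Add2=17; issue ADD r1<-Add2  regs: r0:Add1,r1:Add2,r2:5,r3:10
  c6: issue ADD r1<-Add3  regs: r0:Add1,r1:Add3,r2:5,r3:10
  c7: CDB Add1=27; issue ADD r2<-Add1  regs: r0:27,r1:Add3,r2:Add1,r3:10
  c8: CDB Add3=15; issue MUL r1<-Mul2  regs: r0:27,r1:Mul2,r2:Add1,r3:10
  c9: CDB Add1=15; issue ADD r2<-Add1  regs: r0:27,r1:Mul2,r2:Add1,r3:10
  c10: CDB Mul1=49  regs: r0:27,r1:Mul2,r2:Add1,r3:10
  c11: -  regs: r0:27,r1:Mul2,r2:Add1,r3:10
  c12: CDB Add2=59  regs: r0:27,r1:Mul2,r2:Add1,r3:10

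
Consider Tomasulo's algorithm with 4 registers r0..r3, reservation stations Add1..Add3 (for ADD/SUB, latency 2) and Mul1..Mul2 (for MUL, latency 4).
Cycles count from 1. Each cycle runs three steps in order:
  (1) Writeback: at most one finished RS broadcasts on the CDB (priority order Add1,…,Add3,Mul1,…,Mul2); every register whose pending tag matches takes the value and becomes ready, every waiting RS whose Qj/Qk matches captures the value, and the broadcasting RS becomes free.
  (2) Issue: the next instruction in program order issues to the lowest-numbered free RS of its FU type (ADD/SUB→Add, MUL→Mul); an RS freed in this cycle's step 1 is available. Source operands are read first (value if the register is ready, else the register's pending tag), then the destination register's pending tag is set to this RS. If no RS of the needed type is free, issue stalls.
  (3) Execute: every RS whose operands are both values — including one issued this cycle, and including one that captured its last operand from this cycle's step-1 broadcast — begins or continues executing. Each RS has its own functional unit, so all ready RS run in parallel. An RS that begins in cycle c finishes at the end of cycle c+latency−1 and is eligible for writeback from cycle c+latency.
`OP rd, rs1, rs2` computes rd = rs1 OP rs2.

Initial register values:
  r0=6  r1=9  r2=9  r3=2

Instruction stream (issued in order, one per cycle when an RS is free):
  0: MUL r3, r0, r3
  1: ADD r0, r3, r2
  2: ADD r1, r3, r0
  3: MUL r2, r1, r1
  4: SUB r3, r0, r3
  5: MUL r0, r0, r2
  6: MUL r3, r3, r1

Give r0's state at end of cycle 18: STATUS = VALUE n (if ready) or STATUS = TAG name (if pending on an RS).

  c1: issue MUL r3<-Mul1  regs: r0:6,r1:9,r2:9,r3:Mul1
  c2: issue ADD r0<-Add1  regs: r0:Add1,r1:9,r2:9,r3:Mul1
  c3: issue ADD r1<-Add2  regs: r0:Add1,r1:Add2,r2:9,r3:Mul1
  c4: issue MUL r2<-Mul2  regs: r0:Add1,r1:Add2,r2:Mul2,r3:Mul1
  c5: CDB Mul1=12; issue SUB r3<-Add3  regs: r0:Add1,r1:Add2,r2:Mul2,r3:Add3
  c6: issue MUL r0<-Mul1  regs: r0:Mul1,r1:Add2,r2:Mul2,r3:Add3
  c7: CDB Add1=21; stall  regs: r0:Mul1,r1:Add2,r2:Mul2,r3:Add3
  c8: stall  regs: r0:Mul1,r1:Add2,r2:Mul2,r3:Add3
  c9: CDB Add2=33; stall  regs: r0:Mul1,r1:33,r2:Mul2,r3:Add3
  c10: CDB Add3=9; stall  regs: r0:Mul1,r1:33,r2:Mul2,r3:9
  c11: stall  regs: r0:Mul1,r1:33,r2:Mul2,r3:9
  c12: stall  regs: r0:Mul1,r1:33,r2:Mul2,r3:9
  c13: CDB Mul2=1089; issue MUL r3<-Mul2  regs: r0:Mul1,r1:33,r2:1089,r3:Mul2
  c14: -  regs: r0:Mul1,r1:33,r2:1089,r3:Mul2
  c15: -  regs: r0:Mul1,r1:33,r2:1089,r3:Mul2
  c16: -  regs: r0:Mul1,r1:33,r2:1089,r3:Mul2
  c17: CDB Mul1=22869  regs: r0:22869,r1:33,r2:1089,r3:Mul2
  c18: CDB Mul2=297  regs: r0:22869,r1:33,r2:1089,r3:297

STATUS = VALUE 22869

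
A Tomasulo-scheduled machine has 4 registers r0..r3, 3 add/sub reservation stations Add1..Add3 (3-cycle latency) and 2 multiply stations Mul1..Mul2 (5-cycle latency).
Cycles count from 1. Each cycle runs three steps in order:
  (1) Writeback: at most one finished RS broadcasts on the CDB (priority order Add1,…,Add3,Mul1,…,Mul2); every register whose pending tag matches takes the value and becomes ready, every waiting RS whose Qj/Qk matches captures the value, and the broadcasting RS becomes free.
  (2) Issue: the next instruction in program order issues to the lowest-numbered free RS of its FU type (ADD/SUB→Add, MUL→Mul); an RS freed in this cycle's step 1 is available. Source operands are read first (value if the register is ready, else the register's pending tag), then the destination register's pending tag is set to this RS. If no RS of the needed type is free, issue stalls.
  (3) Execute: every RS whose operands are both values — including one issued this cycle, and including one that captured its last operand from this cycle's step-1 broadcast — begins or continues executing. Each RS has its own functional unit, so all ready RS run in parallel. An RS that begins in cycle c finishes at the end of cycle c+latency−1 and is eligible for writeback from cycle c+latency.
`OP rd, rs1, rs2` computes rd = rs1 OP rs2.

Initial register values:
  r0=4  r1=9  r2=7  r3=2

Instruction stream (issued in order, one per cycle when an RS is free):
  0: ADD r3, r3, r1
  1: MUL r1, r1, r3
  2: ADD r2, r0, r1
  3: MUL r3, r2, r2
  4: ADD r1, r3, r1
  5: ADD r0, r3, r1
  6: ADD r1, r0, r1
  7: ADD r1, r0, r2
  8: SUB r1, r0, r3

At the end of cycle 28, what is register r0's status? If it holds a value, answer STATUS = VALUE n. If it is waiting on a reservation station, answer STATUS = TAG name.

cycle 1: issue ADD r3<-Add1 // r0:4,r1:9,r2:7,r3:Add1
cycle 2: issue MUL r1<-Mul1 // r0:4,r1:Mul1,r2:7,r3:Add1
cycle 3: issue ADD r2<-Add2 // r0:4,r1:Mul1,r2:Add2,r3:Add1
cycle 4: CDB Add1=11; issue MUL r3<-Mul2 // r0:4,r1:Mul1,r2:Add2,r3:Mul2
cycle 5: issue ADD r1<-Add1 // r0:4,r1:Add1,r2:Add2,r3:Mul2
cycle 6: issue ADD r0<-Add3 // r0:Add3,r1:Add1,r2:Add2,r3:Mul2
cycle 7: stall // r0:Add3,r1:Add1,r2:Add2,r3:Mul2
cycle 8: stall // r0:Add3,r1:Add1,r2:Add2,r3:Mul2
cycle 9: CDB Mul1=99; stall // r0:Add3,r1:Add1,r2:Add2,r3:Mul2
cycle 10: stall // r0:Add3,r1:Add1,r2:Add2,r3:Mul2
cycle 11: stall // r0:Add3,r1:Add1,r2:Add2,r3:Mul2
cycle 12: CDB Add2=103; issue ADD r1<-Add2 // r0:Add3,r1:Add2,r2:103,r3:Mul2
cycle 13: stall // r0:Add3,r1:Add2,r2:103,r3:Mul2
cycle 14: stall // r0:Add3,r1:Add2,r2:103,r3:Mul2
cycle 15: stall // r0:Add3,r1:Add2,r2:103,r3:Mul2
cycle 16: stall // r0:Add3,r1:Add2,r2:103,r3:Mul2
cycle 17: CDB Mul2=10609; stall // r0:Add3,r1:Add2,r2:103,r3:10609
cycle 18: stall // r0:Add3,r1:Add2,r2:103,r3:10609
cycle 19: stall // r0:Add3,r1:Add2,r2:103,r3:10609
cycle 20: CDB Add1=10708; issue ADD r1<-Add1 // r0:Add3,r1:Add1,r2:103,r3:10609
cycle 21: stall // r0:Add3,r1:Add1,r2:103,r3:10609
cycle 22: stall // r0:Add3,r1:Add1,r2:103,r3:10609
cycle 23: CDB Add3=21317; issue SUB r1<-Add3 // r0:21317,r1:Add3,r2:103,r3:10609
cycle 24: - // r0:21317,r1:Add3,r2:103,r3:10609
cycle 25: - // r0:21317,r1:Add3,r2:103,r3:10609
cycle 26: CDB Add1=21420 // r0:21317,r1:Add3,r2:103,r3:10609
cycle 27: CDB Add2=32025 // r0:21317,r1:Add3,r2:103,r3:10609
cycle 28: CDB Add3=10708 // r0:21317,r1:10708,r2:103,r3:10609

STATUS = VALUE 21317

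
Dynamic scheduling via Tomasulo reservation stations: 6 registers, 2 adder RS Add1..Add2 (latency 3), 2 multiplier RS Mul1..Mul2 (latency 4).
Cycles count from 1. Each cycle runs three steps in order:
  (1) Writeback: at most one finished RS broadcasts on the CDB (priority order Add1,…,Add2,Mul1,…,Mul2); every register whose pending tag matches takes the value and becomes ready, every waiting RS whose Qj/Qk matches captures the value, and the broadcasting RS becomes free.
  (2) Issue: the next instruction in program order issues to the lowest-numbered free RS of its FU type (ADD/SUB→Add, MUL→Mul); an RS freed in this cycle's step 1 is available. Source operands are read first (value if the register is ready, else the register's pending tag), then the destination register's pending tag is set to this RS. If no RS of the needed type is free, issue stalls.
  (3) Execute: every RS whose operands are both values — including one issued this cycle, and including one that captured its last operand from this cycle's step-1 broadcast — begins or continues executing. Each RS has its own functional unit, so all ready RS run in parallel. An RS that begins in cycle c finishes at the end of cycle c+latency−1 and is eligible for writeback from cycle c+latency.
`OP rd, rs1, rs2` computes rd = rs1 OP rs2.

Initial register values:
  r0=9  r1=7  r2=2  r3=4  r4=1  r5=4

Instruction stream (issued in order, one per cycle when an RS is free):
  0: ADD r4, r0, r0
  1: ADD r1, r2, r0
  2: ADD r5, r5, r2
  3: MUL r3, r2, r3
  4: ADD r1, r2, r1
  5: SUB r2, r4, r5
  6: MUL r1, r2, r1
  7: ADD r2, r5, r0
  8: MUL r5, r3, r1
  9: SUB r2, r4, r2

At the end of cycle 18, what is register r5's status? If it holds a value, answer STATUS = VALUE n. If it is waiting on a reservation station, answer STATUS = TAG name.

  c1: issue ADD r4<-Add1  regs: r0:9,r1:7,r2:2,r3:4,r4:Add1,r5:4
  c2: issue ADD r1<-Add2  regs: r0:9,r1:Add2,r2:2,r3:4,r4:Add1,r5:4
  c3: stall  regs: r0:9,r1:Add2,r2:2,r3:4,r4:Add1,r5:4
  c4: CDB Add1=18; issue ADD r5<-Add1  regs: r0:9,r1:Add2,r2:2,r3:4,r4:18,r5:Add1
  c5: CDB Add2=11; issue MUL r3<-Mul1  regs: r0:9,r1:11,r2:2,r3:Mul1,r4:18,r5:Add1
  c6: issue ADD r1<-Add2  regs: r0:9,r1:Add2,r2:2,r3:Mul1,r4:18,r5:Add1
  c7: CDB Add1=6; issue SUB r2<-Add1  regs: r0:9,r1:Add2,r2:Add1,r3:Mul1,r4:18,r5:6
  c8: issue MUL r1<-Mul2  regs: r0:9,r1:Mul2,r2:Add1,r3:Mul1,r4:18,r5:6
  c9: CDB Add2=13; issue ADD r2<-Add2  regs: r0:9,r1:Mul2,r2:Add2,r3:Mul1,r4:18,r5:6
  c10: CDB Add1=12; stall  regs: r0:9,r1:Mul2,r2:Add2,r3:Mul1,r4:18,r5:6
  c11: CDB Mul1=8; issue MUL r5<-Mul1  regs: r0:9,r1:Mul2,r2:Add2,r3:8,r4:18,r5:Mul1
  c12: CDB Add2=15; issue SUB r2<-Add1  regs: r0:9,r1:Mul2,r2:Add1,r3:8,r4:18,r5:Mul1
  c13: -  regs: r0:9,r1:Mul2,r2:Add1,r3:8,r4:18,r5:Mul1
  c14: CDB Mul2=156  regs: r0:9,r1:156,r2:Add1,r3:8,r4:18,r5:Mul1
  c15: CDB Add1=3  regs: r0:9,r1:156,r2:3,r3:8,r4:18,r5:Mul1
  c16: -  regs: r0:9,r1:156,r2:3,r3:8,r4:18,r5:Mul1
  c17: -  regs: r0:9,r1:156,r2:3,r3:8,r4:18,r5:Mul1
  c18: CDB Mul1=1248  regs: r0:9,r1:156,r2:3,r3:8,r4:18,r5:1248

STATUS = VALUE 1248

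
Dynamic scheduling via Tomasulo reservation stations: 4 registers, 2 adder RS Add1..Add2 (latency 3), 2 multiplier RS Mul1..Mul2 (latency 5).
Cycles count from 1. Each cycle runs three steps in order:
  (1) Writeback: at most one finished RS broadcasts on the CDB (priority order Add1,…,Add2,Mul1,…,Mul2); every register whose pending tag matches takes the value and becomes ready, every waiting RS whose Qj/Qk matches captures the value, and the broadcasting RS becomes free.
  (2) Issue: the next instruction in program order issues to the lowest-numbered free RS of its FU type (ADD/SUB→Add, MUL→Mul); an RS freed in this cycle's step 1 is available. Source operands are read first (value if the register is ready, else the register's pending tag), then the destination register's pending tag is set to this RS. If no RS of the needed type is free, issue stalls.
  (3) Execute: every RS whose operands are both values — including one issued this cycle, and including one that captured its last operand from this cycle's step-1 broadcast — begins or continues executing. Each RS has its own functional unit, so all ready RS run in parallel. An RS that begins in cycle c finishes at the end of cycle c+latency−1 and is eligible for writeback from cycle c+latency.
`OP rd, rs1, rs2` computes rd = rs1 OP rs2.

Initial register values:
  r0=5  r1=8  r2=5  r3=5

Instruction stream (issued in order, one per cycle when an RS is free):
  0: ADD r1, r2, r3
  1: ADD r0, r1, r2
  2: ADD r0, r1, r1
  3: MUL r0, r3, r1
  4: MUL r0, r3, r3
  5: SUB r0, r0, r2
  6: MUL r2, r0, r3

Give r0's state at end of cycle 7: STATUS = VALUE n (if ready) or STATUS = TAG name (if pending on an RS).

STATUS = TAG Add1

c1: issue ADD r1<-Add1 | r0:5,r1:Add1,r2:5,r3:5
c2: issue ADD r0<-Add2 | r0:Add2,r1:Add1,r2:5,r3:5
c3: stall | r0:Add2,r1:Add1,r2:5,r3:5
c4: CDB Add1=10; issue ADD r0<-Add1 | r0:Add1,r1:10,r2:5,r3:5
c5: issue MUL r0<-Mul1 | r0:Mul1,r1:10,r2:5,r3:5
c6: issue MUL r0<-Mul2 | r0:Mul2,r1:10,r2:5,r3:5
c7: CDB Add1=20; issue SUB r0<-Add1 | r0:Add1,r1:10,r2:5,r3:5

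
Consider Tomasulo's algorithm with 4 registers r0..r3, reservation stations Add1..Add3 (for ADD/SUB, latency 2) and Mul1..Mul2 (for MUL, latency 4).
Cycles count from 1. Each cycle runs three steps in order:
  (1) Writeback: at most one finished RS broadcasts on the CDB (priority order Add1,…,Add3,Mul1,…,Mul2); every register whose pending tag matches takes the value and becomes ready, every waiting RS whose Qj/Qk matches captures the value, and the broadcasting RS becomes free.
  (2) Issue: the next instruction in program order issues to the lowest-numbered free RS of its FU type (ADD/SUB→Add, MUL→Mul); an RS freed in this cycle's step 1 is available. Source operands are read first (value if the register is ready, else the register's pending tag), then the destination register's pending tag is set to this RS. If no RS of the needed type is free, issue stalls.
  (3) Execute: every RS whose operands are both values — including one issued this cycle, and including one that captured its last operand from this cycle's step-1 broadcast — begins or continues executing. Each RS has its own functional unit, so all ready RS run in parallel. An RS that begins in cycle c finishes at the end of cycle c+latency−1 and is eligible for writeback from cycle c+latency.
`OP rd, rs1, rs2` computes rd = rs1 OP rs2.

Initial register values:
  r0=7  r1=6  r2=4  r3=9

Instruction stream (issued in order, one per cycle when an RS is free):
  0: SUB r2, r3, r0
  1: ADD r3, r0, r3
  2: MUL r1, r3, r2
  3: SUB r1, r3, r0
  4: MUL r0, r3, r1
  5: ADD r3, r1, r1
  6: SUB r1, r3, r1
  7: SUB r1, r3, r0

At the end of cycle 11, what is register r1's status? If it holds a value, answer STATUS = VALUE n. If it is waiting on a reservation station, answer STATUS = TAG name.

STATUS = TAG Add1

cycle 1: issue SUB r2<-Add1 // r0:7,r1:6,r2:Add1,r3:9
cycle 2: issue ADD r3<-Add2 // r0:7,r1:6,r2:Add1,r3:Add2
cycle 3: CDB Add1=2; issue MUL r1<-Mul1 // r0:7,r1:Mul1,r2:2,r3:Add2
cycle 4: CDB Add2=16; issue SUB r1<-Add1 // r0:7,r1:Add1,r2:2,r3:16
cycle 5: issue MUL r0<-Mul2 // r0:Mul2,r1:Add1,r2:2,r3:16
cycle 6: CDB Add1=9; issue ADD r3<-Add1 // r0:Mul2,r1:9,r2:2,r3:Add1
cycle 7: issue SUB r1<-Add2 // r0:Mul2,r1:Add2,r2:2,r3:Add1
cycle 8: CDB Add1=18; issue SUB r1<-Add1 // r0:Mul2,r1:Add1,r2:2,r3:18
cycle 9: CDB Mul1=32 // r0:Mul2,r1:Add1,r2:2,r3:18
cycle 10: CDB Add2=9 // r0:Mul2,r1:Add1,r2:2,r3:18
cycle 11: CDB Mul2=144 // r0:144,r1:Add1,r2:2,r3:18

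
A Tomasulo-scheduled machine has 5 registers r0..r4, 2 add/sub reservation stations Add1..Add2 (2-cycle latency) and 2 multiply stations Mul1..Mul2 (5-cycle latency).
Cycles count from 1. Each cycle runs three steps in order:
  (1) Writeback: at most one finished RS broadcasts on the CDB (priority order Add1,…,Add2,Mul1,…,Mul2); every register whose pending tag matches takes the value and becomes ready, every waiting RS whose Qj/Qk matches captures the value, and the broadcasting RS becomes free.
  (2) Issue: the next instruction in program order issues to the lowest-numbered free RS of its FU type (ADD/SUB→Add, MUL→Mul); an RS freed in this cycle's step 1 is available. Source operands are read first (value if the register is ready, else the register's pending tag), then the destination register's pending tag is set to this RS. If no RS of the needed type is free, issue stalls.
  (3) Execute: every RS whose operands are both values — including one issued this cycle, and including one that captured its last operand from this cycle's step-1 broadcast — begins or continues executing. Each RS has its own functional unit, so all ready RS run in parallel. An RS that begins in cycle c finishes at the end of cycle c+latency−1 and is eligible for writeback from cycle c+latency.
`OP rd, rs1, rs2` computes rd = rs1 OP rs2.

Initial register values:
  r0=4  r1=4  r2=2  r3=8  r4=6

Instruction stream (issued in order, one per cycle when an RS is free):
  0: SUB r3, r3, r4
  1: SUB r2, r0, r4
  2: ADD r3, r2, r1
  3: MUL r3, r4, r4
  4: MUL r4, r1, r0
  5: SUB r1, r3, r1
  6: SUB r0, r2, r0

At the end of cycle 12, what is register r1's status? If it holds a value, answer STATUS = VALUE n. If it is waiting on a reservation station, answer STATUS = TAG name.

cycle 1: issue SUB r3<-Add1 // r0:4,r1:4,r2:2,r3:Add1,r4:6
cycle 2: issue SUB r2<-Add2 // r0:4,r1:4,r2:Add2,r3:Add1,r4:6
cycle 3: CDB Add1=2; issue ADD r3<-Add1 // r0:4,r1:4,r2:Add2,r3:Add1,r4:6
cycle 4: CDB Add2=-2; issue MUL r3<-Mul1 // r0:4,r1:4,r2:-2,r3:Mul1,r4:6
cycle 5: issue MUL r4<-Mul2 // r0:4,r1:4,r2:-2,r3:Mul1,r4:Mul2
cycle 6: CDB Add1=2; issue SUB r1<-Add1 // r0:4,r1:Add1,r2:-2,r3:Mul1,r4:Mul2
cycle 7: issue SUB r0<-Add2 // r0:Add2,r1:Add1,r2:-2,r3:Mul1,r4:Mul2
cycle 8: - // r0:Add2,r1:Add1,r2:-2,r3:Mul1,r4:Mul2
cycle 9: CDB Add2=-6 // r0:-6,r1:Add1,r2:-2,r3:Mul1,r4:Mul2
cycle 10: CDB Mul1=36 // r0:-6,r1:Add1,r2:-2,r3:36,r4:Mul2
cycle 11: CDB Mul2=16 // r0:-6,r1:Add1,r2:-2,r3:36,r4:16
cycle 12: CDB Add1=32 // r0:-6,r1:32,r2:-2,r3:36,r4:16

STATUS = VALUE 32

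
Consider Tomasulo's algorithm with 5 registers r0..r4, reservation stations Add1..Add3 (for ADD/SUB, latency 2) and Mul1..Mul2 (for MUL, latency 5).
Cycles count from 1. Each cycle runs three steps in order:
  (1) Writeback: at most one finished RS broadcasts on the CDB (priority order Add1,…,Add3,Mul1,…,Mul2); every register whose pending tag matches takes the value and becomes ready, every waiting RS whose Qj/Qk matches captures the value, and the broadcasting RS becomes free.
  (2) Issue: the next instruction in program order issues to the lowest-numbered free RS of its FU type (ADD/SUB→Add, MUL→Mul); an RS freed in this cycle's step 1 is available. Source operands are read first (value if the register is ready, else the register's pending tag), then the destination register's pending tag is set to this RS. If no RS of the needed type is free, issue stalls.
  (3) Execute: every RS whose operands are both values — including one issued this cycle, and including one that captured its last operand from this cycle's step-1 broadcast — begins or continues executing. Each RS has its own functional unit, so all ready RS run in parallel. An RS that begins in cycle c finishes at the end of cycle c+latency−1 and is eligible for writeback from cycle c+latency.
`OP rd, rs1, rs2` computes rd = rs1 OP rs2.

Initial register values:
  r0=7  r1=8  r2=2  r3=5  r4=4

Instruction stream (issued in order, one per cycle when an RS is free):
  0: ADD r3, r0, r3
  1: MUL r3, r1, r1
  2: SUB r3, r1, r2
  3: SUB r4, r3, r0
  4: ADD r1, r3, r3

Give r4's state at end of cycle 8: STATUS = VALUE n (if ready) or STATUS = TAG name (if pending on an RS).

STATUS = VALUE -1

  c1: issue ADD r3<-Add1  regs: r0:7,r1:8,r2:2,r3:Add1,r4:4
  c2: issue MUL r3<-Mul1  regs: r0:7,r1:8,r2:2,r3:Mul1,r4:4
  c3: CDB Add1=12; issue SUB r3<-Add1  regs: r0:7,r1:8,r2:2,r3:Add1,r4:4
  c4: issue SUB r4<-Add2  regs: r0:7,r1:8,r2:2,r3:Add1,r4:Add2
  c5: CDB Add1=6; issue ADD r1<-Add1  regs: r0:7,r1:Add1,r2:2,r3:6,r4:Add2
  c6: -  regs: r0:7,r1:Add1,r2:2,r3:6,r4:Add2
  c7: CDB Add1=12  regs: r0:7,r1:12,r2:2,r3:6,r4:Add2
  c8: CDB Add2=-1  regs: r0:7,r1:12,r2:2,r3:6,r4:-1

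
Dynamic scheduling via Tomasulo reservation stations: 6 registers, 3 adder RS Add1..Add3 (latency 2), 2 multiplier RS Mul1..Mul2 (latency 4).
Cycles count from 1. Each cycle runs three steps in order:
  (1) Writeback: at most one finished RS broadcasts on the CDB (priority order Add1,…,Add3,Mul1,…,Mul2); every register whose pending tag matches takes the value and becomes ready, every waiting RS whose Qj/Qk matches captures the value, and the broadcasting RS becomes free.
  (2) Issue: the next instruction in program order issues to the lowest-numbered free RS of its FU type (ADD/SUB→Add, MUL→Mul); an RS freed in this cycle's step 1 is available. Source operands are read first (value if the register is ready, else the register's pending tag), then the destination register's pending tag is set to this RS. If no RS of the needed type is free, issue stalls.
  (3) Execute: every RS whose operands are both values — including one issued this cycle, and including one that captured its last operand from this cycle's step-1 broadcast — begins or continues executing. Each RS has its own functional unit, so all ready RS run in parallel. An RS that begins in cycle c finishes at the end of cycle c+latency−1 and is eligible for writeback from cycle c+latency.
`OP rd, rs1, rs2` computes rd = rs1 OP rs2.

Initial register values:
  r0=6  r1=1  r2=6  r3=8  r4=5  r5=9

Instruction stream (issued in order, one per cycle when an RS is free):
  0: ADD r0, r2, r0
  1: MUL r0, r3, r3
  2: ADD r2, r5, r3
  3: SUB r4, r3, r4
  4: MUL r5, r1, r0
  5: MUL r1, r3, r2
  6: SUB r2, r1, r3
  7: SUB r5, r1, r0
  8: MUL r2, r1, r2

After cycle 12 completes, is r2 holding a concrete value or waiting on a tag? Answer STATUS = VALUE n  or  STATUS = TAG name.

STATUS = TAG Mul1

c1: issue ADD r0<-Add1 | r0:Add1,r1:1,r2:6,r3:8,r4:5,r5:9
c2: issue MUL r0<-Mul1 | r0:Mul1,r1:1,r2:6,r3:8,r4:5,r5:9
c3: CDB Add1=12; issue ADD r2<-Add1 | r0:Mul1,r1:1,r2:Add1,r3:8,r4:5,r5:9
c4: issue SUB r4<-Add2 | r0:Mul1,r1:1,r2:Add1,r3:8,r4:Add2,r5:9
c5: CDB Add1=17; issue MUL r5<-Mul2 | r0:Mul1,r1:1,r2:17,r3:8,r4:Add2,r5:Mul2
c6: CDB Add2=3; stall | r0:Mul1,r1:1,r2:17,r3:8,r4:3,r5:Mul2
c7: CDB Mul1=64; issue MUL r1<-Mul1 | r0:64,r1:Mul1,r2:17,r3:8,r4:3,r5:Mul2
c8: issue SUB r2<-Add1 | r0:64,r1:Mul1,r2:Add1,r3:8,r4:3,r5:Mul2
c9: issue SUB r5<-Add2 | r0:64,r1:Mul1,r2:Add1,r3:8,r4:3,r5:Add2
c10: stall | r0:64,r1:Mul1,r2:Add1,r3:8,r4:3,r5:Add2
c11: CDB Mul1=136; issue MUL r2<-Mul1 | r0:64,r1:136,r2:Mul1,r3:8,r4:3,r5:Add2
c12: CDB Mul2=64 | r0:64,r1:136,r2:Mul1,r3:8,r4:3,r5:Add2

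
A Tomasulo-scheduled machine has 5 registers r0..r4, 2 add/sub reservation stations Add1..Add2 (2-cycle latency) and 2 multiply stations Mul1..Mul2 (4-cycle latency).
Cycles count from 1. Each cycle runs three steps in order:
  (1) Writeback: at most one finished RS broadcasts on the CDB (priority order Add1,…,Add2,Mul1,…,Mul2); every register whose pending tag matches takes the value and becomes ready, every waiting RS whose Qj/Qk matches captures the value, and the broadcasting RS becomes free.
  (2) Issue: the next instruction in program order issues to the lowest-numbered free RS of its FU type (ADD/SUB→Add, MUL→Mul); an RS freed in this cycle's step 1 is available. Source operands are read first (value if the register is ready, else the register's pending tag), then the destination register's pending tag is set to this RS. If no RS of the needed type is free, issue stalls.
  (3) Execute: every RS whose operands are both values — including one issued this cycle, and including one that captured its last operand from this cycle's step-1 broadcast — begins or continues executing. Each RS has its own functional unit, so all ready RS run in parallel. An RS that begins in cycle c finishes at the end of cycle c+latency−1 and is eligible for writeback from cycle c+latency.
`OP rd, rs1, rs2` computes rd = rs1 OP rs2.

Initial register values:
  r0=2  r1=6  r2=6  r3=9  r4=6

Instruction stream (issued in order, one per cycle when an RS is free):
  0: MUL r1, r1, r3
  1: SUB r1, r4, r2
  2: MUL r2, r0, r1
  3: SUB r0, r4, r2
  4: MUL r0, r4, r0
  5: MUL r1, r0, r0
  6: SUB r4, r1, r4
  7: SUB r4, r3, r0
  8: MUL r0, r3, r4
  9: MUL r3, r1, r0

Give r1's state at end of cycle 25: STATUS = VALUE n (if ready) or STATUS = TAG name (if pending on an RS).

STATUS = VALUE 1296

  c1: issue MUL r1<-Mul1  regs: r0:2,r1:Mul1,r2:6,r3:9,r4:6
  c2: issue SUB r1<-Add1  regs: r0:2,r1:Add1,r2:6,r3:9,r4:6
  c3: issue MUL r2<-Mul2  regs: r0:2,r1:Add1,r2:Mul2,r3:9,r4:6
  c4: CDB Add1=0; issue SUB r0<-Add1  regs: r0:Add1,r1:0,r2:Mul2,r3:9,r4:6
  c5: CDB Mul1=54; issue MUL r0<-Mul1  regs: r0:Mul1,r1:0,r2:Mul2,r3:9,r4:6
  c6: stall  regs: r0:Mul1,r1:0,r2:Mul2,r3:9,r4:6
  c7: stall  regs: r0:Mul1,r1:0,r2:Mul2,r3:9,r4:6
  c8: CDB Mul2=0; issue MUL r1<-Mul2  regs: r0:Mul1,r1:Mul2,r2:0,r3:9,r4:6
  c9: issue SUB r4<-Add2  regs: r0:Mul1,r1:Mul2,r2:0,r3:9,r4:Add2
  c10: CDB Add1=6; issue SUB r4<-Add1  regs: r0:Mul1,r1:Mul2,r2:0,r3:9,r4:Add1
  c11: stall  regs: r0:Mul1,r1:Mul2,r2:0,r3:9,r4:Add1
  c12: stall  regs: r0:Mul1,r1:Mul2,r2:0,r3:9,r4:Add1
  c13: stall  regs: r0:Mul1,r1:Mul2,r2:0,r3:9,r4:Add1
  c14: CDB Mul1=36; issue MUL r0<-Mul1  regs: r0:Mul1,r1:Mul2,r2:0,r3:9,r4:Add1
  c15: stall  regs: r0:Mul1,r1:Mul2,r2:0,r3:9,r4:Add1
  c16: CDB Add1=-27; stall  regs: r0:Mul1,r1:Mul2,r2:0,r3:9,r4:-27
  c17: stall  regs: r0:Mul1,r1:Mul2,r2:0,r3:9,r4:-27
  c18: CDB Mul2=1296; issue MUL r3<-Mul2  regs: r0:Mul1,r1:1296,r2:0,r3:Mul2,r4:-27
  c19: -  regs: r0:Mul1,r1:1296,r2:0,r3:Mul2,r4:-27
  c20: CDB Add2=1290  regs: r0:Mul1,r1:1296,r2:0,r3:Mul2,r4:-27
  c21: CDB Mul1=-243  regs: r0:-243,r1:1296,r2:0,r3:Mul2,r4:-27
  c22: -  regs: r0:-243,r1:1296,r2:0,r3:Mul2,r4:-27
  c23: -  regs: r0:-243,r1:1296,r2:0,r3:Mul2,r4:-27
  c24: -  regs: r0:-243,r1:1296,r2:0,r3:Mul2,r4:-27
  c25: CDB Mul2=-314928  regs: r0:-243,r1:1296,r2:0,r3:-314928,r4:-27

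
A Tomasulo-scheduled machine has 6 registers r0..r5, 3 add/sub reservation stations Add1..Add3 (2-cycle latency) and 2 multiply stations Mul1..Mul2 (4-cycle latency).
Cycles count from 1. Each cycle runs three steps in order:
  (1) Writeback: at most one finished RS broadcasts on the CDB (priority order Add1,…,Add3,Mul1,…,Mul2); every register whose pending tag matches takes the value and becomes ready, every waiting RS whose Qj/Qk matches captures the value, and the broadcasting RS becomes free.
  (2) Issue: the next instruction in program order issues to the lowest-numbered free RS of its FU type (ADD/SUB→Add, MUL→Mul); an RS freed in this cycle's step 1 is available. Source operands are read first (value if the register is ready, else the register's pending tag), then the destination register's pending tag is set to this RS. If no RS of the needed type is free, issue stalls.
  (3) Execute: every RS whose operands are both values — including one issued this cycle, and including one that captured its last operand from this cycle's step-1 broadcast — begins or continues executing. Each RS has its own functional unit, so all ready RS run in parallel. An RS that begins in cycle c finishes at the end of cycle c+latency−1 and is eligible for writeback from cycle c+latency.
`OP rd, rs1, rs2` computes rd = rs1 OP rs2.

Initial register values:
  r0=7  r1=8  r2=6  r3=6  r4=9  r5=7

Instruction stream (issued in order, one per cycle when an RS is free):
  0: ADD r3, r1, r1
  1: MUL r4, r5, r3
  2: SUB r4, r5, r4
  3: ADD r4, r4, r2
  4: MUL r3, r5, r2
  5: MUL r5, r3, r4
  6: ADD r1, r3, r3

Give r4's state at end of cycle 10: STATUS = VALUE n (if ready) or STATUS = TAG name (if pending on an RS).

STATUS = TAG Add2

  c1: issue ADD r3<-Add1  regs: r0:7,r1:8,r2:6,r3:Add1,r4:9,r5:7
  c2: issue MUL r4<-Mul1  regs: r0:7,r1:8,r2:6,r3:Add1,r4:Mul1,r5:7
  c3: CDB Add1=16; issue SUB r4<-Add1  regs: r0:7,r1:8,r2:6,r3:16,r4:Add1,r5:7
  c4: issue ADD r4<-Add2  regs: r0:7,r1:8,r2:6,r3:16,r4:Add2,r5:7
  c5: issue MUL r3<-Mul2  regs: r0:7,r1:8,r2:6,r3:Mul2,r4:Add2,r5:7
  c6: stall  regs: r0:7,r1:8,r2:6,r3:Mul2,r4:Add2,r5:7
  c7: CDB Mul1=112; issue MUL r5<-Mul1  regs: r0:7,r1:8,r2:6,r3:Mul2,r4:Add2,r5:Mul1
  c8: issue ADD r1<-Add3  regs: r0:7,r1:Add3,r2:6,r3:Mul2,r4:Add2,r5:Mul1
  c9: CDB Add1=-105  regs: r0:7,r1:Add3,r2:6,r3:Mul2,r4:Add2,r5:Mul1
  c10: CDB Mul2=42  regs: r0:7,r1:Add3,r2:6,r3:42,r4:Add2,r5:Mul1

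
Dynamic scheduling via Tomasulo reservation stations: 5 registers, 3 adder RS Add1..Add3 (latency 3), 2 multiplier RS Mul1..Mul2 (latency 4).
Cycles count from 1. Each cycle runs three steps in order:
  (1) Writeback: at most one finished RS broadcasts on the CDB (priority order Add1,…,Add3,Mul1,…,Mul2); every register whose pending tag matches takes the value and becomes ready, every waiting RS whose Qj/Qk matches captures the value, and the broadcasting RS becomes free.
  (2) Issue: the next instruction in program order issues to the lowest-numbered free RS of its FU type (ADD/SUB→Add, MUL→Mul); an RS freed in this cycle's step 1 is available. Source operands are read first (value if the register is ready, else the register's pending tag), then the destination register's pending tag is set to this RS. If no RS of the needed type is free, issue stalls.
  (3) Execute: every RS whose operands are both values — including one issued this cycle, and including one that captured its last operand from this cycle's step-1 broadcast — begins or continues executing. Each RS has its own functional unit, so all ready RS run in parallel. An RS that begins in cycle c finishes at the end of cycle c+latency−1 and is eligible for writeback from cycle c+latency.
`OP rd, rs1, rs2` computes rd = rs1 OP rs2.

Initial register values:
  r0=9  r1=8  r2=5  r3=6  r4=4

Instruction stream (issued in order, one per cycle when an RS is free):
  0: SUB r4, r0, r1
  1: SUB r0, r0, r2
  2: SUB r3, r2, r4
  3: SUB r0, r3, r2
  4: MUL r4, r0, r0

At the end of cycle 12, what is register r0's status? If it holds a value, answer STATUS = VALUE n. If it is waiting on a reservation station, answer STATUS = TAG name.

cycle 1: issue SUB r4<-Add1 // r0:9,r1:8,r2:5,r3:6,r4:Add1
cycle 2: issue SUB r0<-Add2 // r0:Add2,r1:8,r2:5,r3:6,r4:Add1
cycle 3: issue SUB r3<-Add3 // r0:Add2,r1:8,r2:5,r3:Add3,r4:Add1
cycle 4: CDB Add1=1; issue SUB r0<-Add1 // r0:Add1,r1:8,r2:5,r3:Add3,r4:1
cycle 5: CDB Add2=4; issue MUL r4<-Mul1 // r0:Add1,r1:8,r2:5,r3:Add3,r4:Mul1
cycle 6: - // r0:Add1,r1:8,r2:5,r3:Add3,r4:Mul1
cycle 7: CDB Add3=4 // r0:Add1,r1:8,r2:5,r3:4,r4:Mul1
cycle 8: - // r0:Add1,r1:8,r2:5,r3:4,r4:Mul1
cycle 9: - // r0:Add1,r1:8,r2:5,r3:4,r4:Mul1
cycle 10: CDB Add1=-1 // r0:-1,r1:8,r2:5,r3:4,r4:Mul1
cycle 11: - // r0:-1,r1:8,r2:5,r3:4,r4:Mul1
cycle 12: - // r0:-1,r1:8,r2:5,r3:4,r4:Mul1

STATUS = VALUE -1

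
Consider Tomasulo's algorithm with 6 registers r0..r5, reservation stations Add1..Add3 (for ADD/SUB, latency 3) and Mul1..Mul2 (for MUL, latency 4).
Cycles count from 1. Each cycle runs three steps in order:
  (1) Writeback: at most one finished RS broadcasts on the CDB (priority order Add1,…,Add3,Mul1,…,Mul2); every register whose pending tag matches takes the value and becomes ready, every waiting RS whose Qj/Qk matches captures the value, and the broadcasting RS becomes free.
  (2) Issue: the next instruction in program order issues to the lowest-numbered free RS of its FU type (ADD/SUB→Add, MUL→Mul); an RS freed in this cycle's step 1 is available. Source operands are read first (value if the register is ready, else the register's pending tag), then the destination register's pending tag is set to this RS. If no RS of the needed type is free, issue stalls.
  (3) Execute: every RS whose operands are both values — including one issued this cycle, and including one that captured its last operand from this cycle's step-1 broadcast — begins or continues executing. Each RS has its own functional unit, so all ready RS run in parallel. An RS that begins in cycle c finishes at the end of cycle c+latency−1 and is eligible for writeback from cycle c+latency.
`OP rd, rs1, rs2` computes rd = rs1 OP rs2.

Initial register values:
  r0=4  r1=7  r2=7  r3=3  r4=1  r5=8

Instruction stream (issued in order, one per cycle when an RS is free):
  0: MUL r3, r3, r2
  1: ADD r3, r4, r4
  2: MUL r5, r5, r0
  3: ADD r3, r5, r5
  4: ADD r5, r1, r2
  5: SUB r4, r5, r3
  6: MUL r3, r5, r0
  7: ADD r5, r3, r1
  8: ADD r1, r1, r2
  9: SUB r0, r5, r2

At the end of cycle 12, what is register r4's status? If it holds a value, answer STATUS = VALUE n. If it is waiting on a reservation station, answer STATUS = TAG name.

STATUS = TAG Add3

c1: issue MUL r3<-Mul1 | r0:4,r1:7,r2:7,r3:Mul1,r4:1,r5:8
c2: issue ADD r3<-Add1 | r0:4,r1:7,r2:7,r3:Add1,r4:1,r5:8
c3: issue MUL r5<-Mul2 | r0:4,r1:7,r2:7,r3:Add1,r4:1,r5:Mul2
c4: issue ADD r3<-Add2 | r0:4,r1:7,r2:7,r3:Add2,r4:1,r5:Mul2
c5: CDB Add1=2; issue ADD r5<-Add1 | r0:4,r1:7,r2:7,r3:Add2,r4:1,r5:Add1
c6: CDB Mul1=21; issue SUB r4<-Add3 | r0:4,r1:7,r2:7,r3:Add2,r4:Add3,r5:Add1
c7: CDB Mul2=32; issue MUL r3<-Mul1 | r0:4,r1:7,r2:7,r3:Mul1,r4:Add3,r5:Add1
c8: CDB Add1=14; issue ADD r5<-Add1 | r0:4,r1:7,r2:7,r3:Mul1,r4:Add3,r5:Add1
c9: stall | r0:4,r1:7,r2:7,r3:Mul1,r4:Add3,r5:Add1
c10: CDB Add2=64; issue ADD r1<-Add2 | r0:4,r1:Add2,r2:7,r3:Mul1,r4:Add3,r5:Add1
c11: stall | r0:4,r1:Add2,r2:7,r3:Mul1,r4:Add3,r5:Add1
c12: CDB Mul1=56; stall | r0:4,r1:Add2,r2:7,r3:56,r4:Add3,r5:Add1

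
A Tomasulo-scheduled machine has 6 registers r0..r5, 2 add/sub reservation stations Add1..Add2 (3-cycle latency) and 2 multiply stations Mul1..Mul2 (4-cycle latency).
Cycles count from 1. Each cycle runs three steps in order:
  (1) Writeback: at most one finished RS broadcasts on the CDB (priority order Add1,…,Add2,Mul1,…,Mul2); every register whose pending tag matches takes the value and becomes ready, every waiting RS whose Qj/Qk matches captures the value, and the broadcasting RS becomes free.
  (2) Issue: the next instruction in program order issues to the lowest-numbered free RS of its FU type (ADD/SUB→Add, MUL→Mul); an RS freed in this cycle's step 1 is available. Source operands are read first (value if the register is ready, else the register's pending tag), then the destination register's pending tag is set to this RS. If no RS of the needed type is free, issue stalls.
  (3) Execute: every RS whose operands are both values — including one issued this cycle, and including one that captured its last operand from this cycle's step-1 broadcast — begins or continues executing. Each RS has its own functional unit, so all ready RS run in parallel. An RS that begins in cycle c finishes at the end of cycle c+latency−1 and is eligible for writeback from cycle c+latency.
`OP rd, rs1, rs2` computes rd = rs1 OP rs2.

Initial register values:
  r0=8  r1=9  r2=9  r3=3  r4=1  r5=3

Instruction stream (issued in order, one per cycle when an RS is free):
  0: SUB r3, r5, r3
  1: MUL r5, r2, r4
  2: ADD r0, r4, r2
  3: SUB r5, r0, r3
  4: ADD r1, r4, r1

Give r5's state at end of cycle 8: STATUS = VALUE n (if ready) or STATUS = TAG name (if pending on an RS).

cycle 1: issue SUB r3<-Add1 // r0:8,r1:9,r2:9,r3:Add1,r4:1,r5:3
cycle 2: issue MUL r5<-Mul1 // r0:8,r1:9,r2:9,r3:Add1,r4:1,r5:Mul1
cycle 3: issue ADD r0<-Add2 // r0:Add2,r1:9,r2:9,r3:Add1,r4:1,r5:Mul1
cycle 4: CDB Add1=0; issue SUB r5<-Add1 // r0:Add2,r1:9,r2:9,r3:0,r4:1,r5:Add1
cycle 5: stall // r0:Add2,r1:9,r2:9,r3:0,r4:1,r5:Add1
cycle 6: CDB Add2=10; issue ADD r1<-Add2 // r0:10,r1:Add2,r2:9,r3:0,r4:1,r5:Add1
cycle 7: CDB Mul1=9 // r0:10,r1:Add2,r2:9,r3:0,r4:1,r5:Add1
cycle 8: - // r0:10,r1:Add2,r2:9,r3:0,r4:1,r5:Add1

STATUS = TAG Add1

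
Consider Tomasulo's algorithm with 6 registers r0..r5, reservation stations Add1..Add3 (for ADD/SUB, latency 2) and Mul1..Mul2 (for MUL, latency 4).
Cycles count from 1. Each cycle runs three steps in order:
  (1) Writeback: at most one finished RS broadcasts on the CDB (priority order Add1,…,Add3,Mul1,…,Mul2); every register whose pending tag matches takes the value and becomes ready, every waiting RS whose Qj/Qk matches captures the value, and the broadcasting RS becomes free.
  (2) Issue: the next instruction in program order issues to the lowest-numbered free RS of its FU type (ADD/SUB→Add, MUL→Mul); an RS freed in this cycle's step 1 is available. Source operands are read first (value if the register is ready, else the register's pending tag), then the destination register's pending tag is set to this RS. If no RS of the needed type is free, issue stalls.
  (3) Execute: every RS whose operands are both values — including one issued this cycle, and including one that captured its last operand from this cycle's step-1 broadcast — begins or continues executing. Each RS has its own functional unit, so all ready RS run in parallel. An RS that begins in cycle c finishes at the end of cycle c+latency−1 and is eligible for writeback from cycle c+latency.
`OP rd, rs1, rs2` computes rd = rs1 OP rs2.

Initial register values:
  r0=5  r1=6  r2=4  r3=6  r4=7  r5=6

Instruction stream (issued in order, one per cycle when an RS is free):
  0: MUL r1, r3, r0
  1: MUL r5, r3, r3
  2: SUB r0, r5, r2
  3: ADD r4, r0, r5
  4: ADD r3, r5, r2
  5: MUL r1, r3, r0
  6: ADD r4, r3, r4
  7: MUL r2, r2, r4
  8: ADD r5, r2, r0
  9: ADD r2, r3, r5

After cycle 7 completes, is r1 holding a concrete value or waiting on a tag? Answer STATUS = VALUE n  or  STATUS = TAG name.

  c1: issue MUL r1<-Mul1  regs: r0:5,r1:Mul1,r2:4,r3:6,r4:7,r5:6
  c2: issue MUL r5<-Mul2  regs: r0:5,r1:Mul1,r2:4,r3:6,r4:7,r5:Mul2
  c3: issue SUB r0<-Add1  regs: r0:Add1,r1:Mul1,r2:4,r3:6,r4:7,r5:Mul2
  c4: issue ADD r4<-Add2  regs: r0:Add1,r1:Mul1,r2:4,r3:6,r4:Add2,r5:Mul2
  c5: CDB Mul1=30; issue ADD r3<-Add3  regs: r0:Add1,r1:30,r2:4,r3:Add3,r4:Add2,r5:Mul2
  c6: CDB Mul2=36; issue MUL r1<-Mul1  regs: r0:Add1,r1:Mul1,r2:4,r3:Add3,r4:Add2,r5:36
  c7: stall  regs: r0:Add1,r1:Mul1,r2:4,r3:Add3,r4:Add2,r5:36

STATUS = TAG Mul1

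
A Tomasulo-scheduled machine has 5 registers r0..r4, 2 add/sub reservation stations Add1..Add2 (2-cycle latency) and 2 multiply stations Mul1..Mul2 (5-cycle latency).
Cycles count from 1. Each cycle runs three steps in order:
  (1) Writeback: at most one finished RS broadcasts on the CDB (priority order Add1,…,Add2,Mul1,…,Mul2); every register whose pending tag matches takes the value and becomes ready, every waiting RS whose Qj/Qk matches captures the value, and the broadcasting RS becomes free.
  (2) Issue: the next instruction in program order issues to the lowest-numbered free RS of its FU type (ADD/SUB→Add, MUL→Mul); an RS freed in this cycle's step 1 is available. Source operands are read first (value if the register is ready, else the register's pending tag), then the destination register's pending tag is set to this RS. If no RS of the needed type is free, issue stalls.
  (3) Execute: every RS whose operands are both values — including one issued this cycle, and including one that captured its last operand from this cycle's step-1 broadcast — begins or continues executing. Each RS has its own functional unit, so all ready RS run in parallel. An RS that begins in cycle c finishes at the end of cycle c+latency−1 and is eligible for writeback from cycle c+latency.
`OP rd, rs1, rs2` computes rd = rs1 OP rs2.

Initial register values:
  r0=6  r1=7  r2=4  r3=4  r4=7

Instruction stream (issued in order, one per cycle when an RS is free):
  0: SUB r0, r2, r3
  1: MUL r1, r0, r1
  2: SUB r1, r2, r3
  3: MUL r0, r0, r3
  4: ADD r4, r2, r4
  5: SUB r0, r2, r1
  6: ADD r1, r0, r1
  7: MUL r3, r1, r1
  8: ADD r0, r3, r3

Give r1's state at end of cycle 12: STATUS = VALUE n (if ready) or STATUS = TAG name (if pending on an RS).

cycle 1: issue SUB r0<-Add1 // r0:Add1,r1:7,r2:4,r3:4,r4:7
cycle 2: issue MUL r1<-Mul1 // r0:Add1,r1:Mul1,r2:4,r3:4,r4:7
cycle 3: CDB Add1=0; issue SUB r1<-Add1 // r0:0,r1:Add1,r2:4,r3:4,r4:7
cycle 4: issue MUL r0<-Mul2 // r0:Mul2,r1:Add1,r2:4,r3:4,r4:7
cycle 5: CDB Add1=0; issue ADD r4<-Add1 // r0:Mul2,r1:0,r2:4,r3:4,r4:Add1
cycle 6: issue SUB r0<-Add2 // r0:Add2,r1:0,r2:4,r3:4,r4:Add1
cycle 7: CDB Add1=11; issue ADD r1<-Add1 // r0:Add2,r1:Add1,r2:4,r3:4,r4:11
cycle 8: CDB Add2=4; stall // r0:4,r1:Add1,r2:4,r3:4,r4:11
cycle 9: CDB Mul1=0; issue MUL r3<-Mul1 // r0:4,r1:Add1,r2:4,r3:Mul1,r4:11
cycle 10: CDB Add1=4; issue ADD r0<-Add1 // r0:Add1,r1:4,r2:4,r3:Mul1,r4:11
cycle 11: CDB Mul2=0 // r0:Add1,r1:4,r2:4,r3:Mul1,r4:11
cycle 12: - // r0:Add1,r1:4,r2:4,r3:Mul1,r4:11

STATUS = VALUE 4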